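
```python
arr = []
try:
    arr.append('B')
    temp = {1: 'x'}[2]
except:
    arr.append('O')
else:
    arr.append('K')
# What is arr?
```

Step-by-step execution trace:
1. try: `arr.append('B')` → arr = ['B'].
2. `temp = {1: 'x'}[2]` raises KeyError.
3. bare `except` matches → `arr.append('O')` → arr = ['B', 'O'].
4. `else` is skipped (an exception was raised).
Result: ['B', 'O']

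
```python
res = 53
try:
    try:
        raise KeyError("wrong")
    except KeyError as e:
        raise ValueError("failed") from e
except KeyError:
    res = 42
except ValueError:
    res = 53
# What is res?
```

Step-by-step execution trace:
1. Inner try raises KeyError; inner `except KeyError as e` catches it.
2. `raise ValueError(...) from e` raises ValueError (KeyError is attached as __cause__, but only ValueError is active).
3. Outer `except KeyError` does not match ValueError; skipped.
4. Outer `except ValueError` matches → res = 53.
Result: 53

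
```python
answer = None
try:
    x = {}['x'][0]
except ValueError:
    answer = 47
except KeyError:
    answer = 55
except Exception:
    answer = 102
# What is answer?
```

Step-by-step execution trace:
1. `x = {}['x'][0]` raises KeyError.
2. `except ValueError` does not match KeyError; skipped.
3. `except KeyError` matches → answer = 55.
4. Remaining except clauses are skipped.
Result: 55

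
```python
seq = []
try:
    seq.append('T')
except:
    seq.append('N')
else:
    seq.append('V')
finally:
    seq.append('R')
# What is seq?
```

Step-by-step execution trace:
1. try: `seq.append('T')` → seq = ['T']. No exception raised.
2. `except` is skipped.
3. `else` runs: `seq.append('V')` → seq = ['T', 'V'].
4. `finally` always runs: `seq.append('R')` → seq = ['T', 'V', 'R'].
Result: ['T', 'V', 'R']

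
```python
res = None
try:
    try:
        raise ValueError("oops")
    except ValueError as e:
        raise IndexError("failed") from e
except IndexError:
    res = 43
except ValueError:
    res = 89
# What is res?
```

Step-by-step execution trace:
1. Inner try raises ValueError; inner `except ValueError as e` catches it.
2. `raise IndexError(...) from e` raises IndexError (ValueError is attached as __cause__, but only IndexError is active).
3. Outer `except IndexError` matches → res = 43.
4. `except ValueError` is not reached.
Result: 43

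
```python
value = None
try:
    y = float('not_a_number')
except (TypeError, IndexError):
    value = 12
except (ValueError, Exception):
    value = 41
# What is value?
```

Step-by-step execution trace:
1. `y = float('not_a_number')` raises ValueError.
2. `except (TypeError, IndexError)` does not match ValueError; skipped.
3. `except (ValueError, Exception)` matches (ValueError is in the tuple) → value = 41.
Result: 41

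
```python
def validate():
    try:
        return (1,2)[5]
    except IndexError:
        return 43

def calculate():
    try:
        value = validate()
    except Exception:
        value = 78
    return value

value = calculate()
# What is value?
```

Step-by-step execution trace:
1. `calculate()` calls `validate()`.
2. In validate: `(1,2)[5]` raises IndexError; `except IndexError` catches it → returns 43.
3. In calculate: `value = validate()` → value = 43. No exception reaches calculate.
4. `except Exception` is skipped; calculate returns 43.
5. value = 43.
Result: 43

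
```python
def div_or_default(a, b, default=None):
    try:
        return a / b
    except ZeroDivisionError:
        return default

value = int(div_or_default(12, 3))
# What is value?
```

Step-by-step execution trace:
1. `div_or_default(12, 3)` enters try: `return 12 / 3` → returns 4.0. No exception raised.
2. `except ZeroDivisionError` is skipped.
3. `int(4.0)` → 4 → value = 4.
Result: 4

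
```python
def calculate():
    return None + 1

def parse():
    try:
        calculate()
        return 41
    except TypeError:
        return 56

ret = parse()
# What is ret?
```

Step-by-step execution trace:
1. `parse()` calls `calculate()`.
2. `calculate()` evaluates `None + 1`, which raises TypeError; it propagates to the caller.
3. `return 41` is not reached.
4. `except TypeError` in parse matches → returns 56.
5. ret = 56.
Result: 56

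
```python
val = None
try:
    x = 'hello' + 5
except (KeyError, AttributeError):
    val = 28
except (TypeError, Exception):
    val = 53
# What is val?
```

Step-by-step execution trace:
1. `x = 'hello' + 5` raises TypeError.
2. `except (KeyError, AttributeError)` does not match TypeError; skipped.
3. `except (TypeError, Exception)` matches (TypeError is in the tuple) → val = 53.
Result: 53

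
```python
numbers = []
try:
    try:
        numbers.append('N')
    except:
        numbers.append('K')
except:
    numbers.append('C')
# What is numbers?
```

Step-by-step execution trace:
1. Inner try: `numbers.append('N')` → numbers = ['N']. No exception raised.
2. Inner `except` is skipped.
3. Inner try completes normally; outer `except` is skipped.
Result: ['N']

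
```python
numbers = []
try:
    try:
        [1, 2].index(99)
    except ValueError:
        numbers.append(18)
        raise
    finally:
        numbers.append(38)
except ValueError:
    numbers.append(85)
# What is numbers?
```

Step-by-step execution trace:
1. Inner try: `[1, 2].index(99)` raises ValueError.
2. Inner `except ValueError` matches → `numbers.append(18)` → numbers = [18].
3. bare `raise` re-raises ValueError.
4. Inner `finally` runs during unwinding: `numbers.append(38)` → numbers = [18, 38].
5. Outer `except ValueError` matches → `numbers.append(85)` → numbers = [18, 38, 85].
Result: [18, 38, 85]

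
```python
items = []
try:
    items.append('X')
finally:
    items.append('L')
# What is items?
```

Step-by-step execution trace:
1. try: `items.append('X')` → items = ['X'].
2. The try body completes without raising.
3. finally always runs: `items.append('L')` → items = ['X', 'L'].
Result: ['X', 'L']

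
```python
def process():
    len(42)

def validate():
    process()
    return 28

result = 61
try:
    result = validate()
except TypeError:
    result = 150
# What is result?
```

Step-by-step execution trace:
1. result starts at 61.
2. try: `validate()` calls `process()`.
3. `process()` evaluates `len(42)`, which raises TypeError; it propagates through validate (uncaught).
4. `return 28` in validate is not reached; the assignment to result does not complete.
5. `except TypeError` matches → result = 150.
Result: 150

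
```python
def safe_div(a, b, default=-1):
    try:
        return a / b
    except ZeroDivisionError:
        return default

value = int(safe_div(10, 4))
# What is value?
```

Step-by-step execution trace:
1. `safe_div(10, 4)` enters try: `return 10 / 4` → returns 2.5. No exception raised.
2. `except ZeroDivisionError` is skipped.
3. `int(2.5)` → 2 → value = 2.
Result: 2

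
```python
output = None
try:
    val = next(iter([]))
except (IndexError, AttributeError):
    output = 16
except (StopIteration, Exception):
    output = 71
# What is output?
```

Step-by-step execution trace:
1. `val = next(iter([]))` raises StopIteration.
2. `except (IndexError, AttributeError)` does not match StopIteration; skipped.
3. `except (StopIteration, Exception)` matches (StopIteration is in the tuple) → output = 71.
Result: 71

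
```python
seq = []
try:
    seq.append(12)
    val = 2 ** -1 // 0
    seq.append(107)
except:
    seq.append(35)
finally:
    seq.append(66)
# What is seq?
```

Step-by-step execution trace:
1. try: `seq.append(12)` → seq = [12].
2. `val = 2 ** -1 // 0` raises ZeroDivisionError; `seq.append(107)` is not reached.
3. bare `except` matches → `seq.append(35)` → seq = [12, 35].
4. finally always runs: `seq.append(66)` → seq = [12, 35, 66].
Result: [12, 35, 66]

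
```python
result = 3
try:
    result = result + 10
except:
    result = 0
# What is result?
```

Step-by-step execution trace:
1. result starts at 3.
2. try: `result = result + 10` → result = 13. No exception raised.
3. `except` is skipped.
Result: 13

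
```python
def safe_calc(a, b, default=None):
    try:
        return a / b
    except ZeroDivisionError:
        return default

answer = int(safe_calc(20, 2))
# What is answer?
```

Step-by-step execution trace:
1. `safe_calc(20, 2)` enters try: `return 20 / 2` → returns 10.0. No exception raised.
2. `except ZeroDivisionError` is skipped.
3. `int(10.0)` → 10 → answer = 10.
Result: 10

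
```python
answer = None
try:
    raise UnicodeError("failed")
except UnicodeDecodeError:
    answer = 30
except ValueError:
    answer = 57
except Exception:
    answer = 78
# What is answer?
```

Step-by-step execution trace:
1. `raise UnicodeError(...)` raises UnicodeError.
2. `except UnicodeDecodeError` does not match (UnicodeError is not a subclass of UnicodeDecodeError); skipped.
3. `except ValueError` matches (UnicodeError is a subclass of ValueError) → answer = 57.
4. `except Exception` is not reached.
Result: 57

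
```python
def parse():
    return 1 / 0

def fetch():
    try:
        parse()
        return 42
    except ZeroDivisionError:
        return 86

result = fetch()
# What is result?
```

Step-by-step execution trace:
1. `fetch()` calls `parse()`.
2. `parse()` evaluates `1 / 0`, which raises ZeroDivisionError; it propagates to the caller.
3. `return 42` is not reached.
4. `except ZeroDivisionError` in fetch matches → returns 86.
5. result = 86.
Result: 86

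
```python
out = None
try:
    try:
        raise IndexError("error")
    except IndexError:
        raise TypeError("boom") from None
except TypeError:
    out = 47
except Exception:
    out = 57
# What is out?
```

Step-by-step execution trace:
1. Inner try raises IndexError; inner `except IndexError` catches it.
2. `raise TypeError(...) from None` raises TypeError (from None suppresses __context__, but the active exception is still TypeError).
3. Outer `except TypeError` matches → out = 47.
4. `except Exception` is not reached.
Result: 47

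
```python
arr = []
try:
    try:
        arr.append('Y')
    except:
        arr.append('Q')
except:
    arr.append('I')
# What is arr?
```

Step-by-step execution trace:
1. Inner try: `arr.append('Y')` → arr = ['Y']. No exception raised.
2. Inner `except` is skipped.
3. Inner try completes normally; outer `except` is skipped.
Result: ['Y']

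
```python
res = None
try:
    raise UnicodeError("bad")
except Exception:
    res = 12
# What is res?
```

Step-by-step execution trace:
1. `raise UnicodeError(...)` raises UnicodeError.
2. `except Exception` matches (UnicodeError is a subclass of Exception) → res = 12.
Result: 12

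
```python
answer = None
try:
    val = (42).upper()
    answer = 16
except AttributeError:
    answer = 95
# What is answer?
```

Step-by-step execution trace:
1. `val = (42).upper()` raises AttributeError.
2. `answer = 16` is not reached.
3. `except AttributeError` matches → answer = 95.
Result: 95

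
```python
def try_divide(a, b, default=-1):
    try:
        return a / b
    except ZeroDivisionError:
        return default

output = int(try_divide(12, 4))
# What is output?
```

Step-by-step execution trace:
1. `try_divide(12, 4)` enters try: `return 12 / 4` → returns 3.0. No exception raised.
2. `except ZeroDivisionError` is skipped.
3. `int(3.0)` → 3 → output = 3.
Result: 3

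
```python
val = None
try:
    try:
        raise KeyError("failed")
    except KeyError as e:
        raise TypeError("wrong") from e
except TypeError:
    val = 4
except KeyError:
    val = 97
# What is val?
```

Step-by-step execution trace:
1. Inner try raises KeyError; inner `except KeyError as e` catches it.
2. `raise TypeError(...) from e` raises TypeError (KeyError is attached as __cause__, but only TypeError is active).
3. Outer `except TypeError` matches → val = 4.
4. `except KeyError` is not reached.
Result: 4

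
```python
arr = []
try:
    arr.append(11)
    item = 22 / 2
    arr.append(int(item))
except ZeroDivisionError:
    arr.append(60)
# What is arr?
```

Step-by-step execution trace:
1. try: `arr.append(11)` → arr = [11].
2. `item = 22 / 2` → item = 11.0. No exception raised.
3. `arr.append(int(item))` → arr = [11, 11].
4. `except ZeroDivisionError` is skipped (no exception was raised).
Result: [11, 11]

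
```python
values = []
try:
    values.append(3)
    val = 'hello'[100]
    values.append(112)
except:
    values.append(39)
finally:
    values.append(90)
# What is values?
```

Step-by-step execution trace:
1. try: `values.append(3)` → values = [3].
2. `val = 'hello'[100]` raises IndexError; `values.append(112)` is not reached.
3. bare `except` matches → `values.append(39)` → values = [3, 39].
4. finally always runs: `values.append(90)` → values = [3, 39, 90].
Result: [3, 39, 90]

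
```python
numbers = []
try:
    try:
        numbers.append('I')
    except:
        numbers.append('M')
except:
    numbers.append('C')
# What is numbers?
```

Step-by-step execution trace:
1. Inner try: `numbers.append('I')` → numbers = ['I']. No exception raised.
2. Inner `except` is skipped.
3. Inner try completes normally; outer `except` is skipped.
Result: ['I']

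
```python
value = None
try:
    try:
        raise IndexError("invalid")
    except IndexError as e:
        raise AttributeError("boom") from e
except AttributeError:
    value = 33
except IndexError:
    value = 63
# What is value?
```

Step-by-step execution trace:
1. Inner try raises IndexError; inner `except IndexError as e` catches it.
2. `raise AttributeError(...) from e` raises AttributeError (IndexError is attached as __cause__, but only AttributeError is active).
3. Outer `except AttributeError` matches → value = 33.
4. `except IndexError` is not reached.
Result: 33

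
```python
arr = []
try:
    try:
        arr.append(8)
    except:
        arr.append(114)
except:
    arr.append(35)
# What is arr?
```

Step-by-step execution trace:
1. Inner try: `arr.append(8)` → arr = [8]. No exception raised.
2. Inner `except` is skipped.
3. Inner try completes normally; outer `except` is skipped.
Result: [8]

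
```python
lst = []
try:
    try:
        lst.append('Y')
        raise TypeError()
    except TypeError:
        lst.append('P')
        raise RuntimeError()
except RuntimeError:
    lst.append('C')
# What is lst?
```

Step-by-step execution trace:
1. Inner try: `lst.append('Y')` → lst = ['Y'].
2. `raise TypeError()` raises TypeError.
3. Inner `except TypeError` matches → `lst.append('P')` → lst = ['Y', 'P'].
4. `raise RuntimeError()` raises RuntimeError; propagates to outer try.
5. Outer `except RuntimeError` matches → `lst.append('C')` → lst = ['Y', 'P', 'C'].
Result: ['Y', 'P', 'C']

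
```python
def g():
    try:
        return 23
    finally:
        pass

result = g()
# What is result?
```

Step-by-step execution trace:
1. `g()` enters try: `return 23` sets pending return value 23.
2. Before returning, `finally: pass` runs (no effect).
3. g() returns 23 → result = 23.
Result: 23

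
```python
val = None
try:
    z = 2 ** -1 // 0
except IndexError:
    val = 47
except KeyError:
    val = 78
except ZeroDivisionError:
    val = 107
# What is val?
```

Step-by-step execution trace:
1. `z = 2 ** -1 // 0` raises ZeroDivisionError.
2. `except IndexError` does not match ZeroDivisionError; skipped.
3. `except KeyError` does not match ZeroDivisionError; skipped.
4. `except ZeroDivisionError` matches → val = 107.
Result: 107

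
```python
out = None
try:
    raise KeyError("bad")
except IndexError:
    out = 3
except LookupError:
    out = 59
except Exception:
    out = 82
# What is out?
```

Step-by-step execution trace:
1. `raise KeyError(...)` raises KeyError.
2. `except IndexError` does not match (KeyError is not a subclass of IndexError); skipped.
3. `except LookupError` matches (KeyError is a subclass of LookupError) → out = 59.
4. `except Exception` is not reached.
Result: 59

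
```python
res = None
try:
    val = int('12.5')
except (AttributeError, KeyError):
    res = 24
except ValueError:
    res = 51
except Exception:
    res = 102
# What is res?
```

Step-by-step execution trace:
1. `val = int('12.5')` raises ValueError.
2. `except (AttributeError, KeyError)` does not match ValueError; skipped.
3. `except ValueError` matches (exact type match) → res = 51.
4. `except Exception` is not reached.
Result: 51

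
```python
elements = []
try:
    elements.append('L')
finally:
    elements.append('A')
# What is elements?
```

Step-by-step execution trace:
1. try: `elements.append('L')` → elements = ['L'].
2. The try body completes without raising.
3. finally always runs: `elements.append('A')` → elements = ['L', 'A'].
Result: ['L', 'A']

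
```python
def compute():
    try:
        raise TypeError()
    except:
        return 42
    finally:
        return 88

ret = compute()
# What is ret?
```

Step-by-step execution trace:
1. `compute()` enters try: `raise TypeError()` raises TypeError.
2. bare `except` matches → `return 42` sets pending return value 42.
3. Before returning, `finally: return 88` runs and overrides the pending return.
4. compute() returns 88 → ret = 88.
Result: 88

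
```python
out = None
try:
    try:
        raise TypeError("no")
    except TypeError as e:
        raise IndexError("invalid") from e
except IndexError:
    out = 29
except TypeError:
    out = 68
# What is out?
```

Step-by-step execution trace:
1. Inner try raises TypeError; inner `except TypeError as e` catches it.
2. `raise IndexError(...) from e` raises IndexError (TypeError is attached as __cause__, but only IndexError is active).
3. Outer `except IndexError` matches → out = 29.
4. `except TypeError` is not reached.
Result: 29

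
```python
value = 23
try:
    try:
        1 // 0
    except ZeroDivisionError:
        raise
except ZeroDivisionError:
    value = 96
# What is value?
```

Step-by-step execution trace:
1. Inner try: `1 // 0` raises ZeroDivisionError.
2. Inner `except ZeroDivisionError` matches; bare `raise` re-raises the same ZeroDivisionError.
3. Outer `except ZeroDivisionError` matches → value = 96.
Result: 96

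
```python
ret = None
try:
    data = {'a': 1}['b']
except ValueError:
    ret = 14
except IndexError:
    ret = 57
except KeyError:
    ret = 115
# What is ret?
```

Step-by-step execution trace:
1. `data = {'a': 1}['b']` raises KeyError.
2. `except ValueError` does not match KeyError; skipped.
3. `except IndexError` does not match KeyError; skipped.
4. `except KeyError` matches → ret = 115.
Result: 115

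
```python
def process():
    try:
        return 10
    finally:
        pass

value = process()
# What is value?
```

Step-by-step execution trace:
1. `process()` enters try: `return 10` sets pending return value 10.
2. Before returning, `finally: pass` runs (no effect).
3. process() returns 10 → value = 10.
Result: 10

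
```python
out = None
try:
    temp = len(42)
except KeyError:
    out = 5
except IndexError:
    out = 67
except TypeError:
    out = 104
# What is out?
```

Step-by-step execution trace:
1. `temp = len(42)` raises TypeError.
2. `except KeyError` does not match TypeError; skipped.
3. `except IndexError` does not match TypeError; skipped.
4. `except TypeError` matches → out = 104.
Result: 104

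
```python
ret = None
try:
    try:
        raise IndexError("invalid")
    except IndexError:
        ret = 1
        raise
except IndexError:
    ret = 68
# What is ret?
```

Step-by-step execution trace:
1. Inner try: `raise IndexError("invalid")` raises IndexError.
2. Inner `except IndexError` matches → ret = 1.
3. bare `raise` re-raises the same IndexError.
4. Outer `except IndexError` matches → ret = 68.
Result: 68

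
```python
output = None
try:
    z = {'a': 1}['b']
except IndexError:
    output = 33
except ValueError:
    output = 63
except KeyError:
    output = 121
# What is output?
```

Step-by-step execution trace:
1. `z = {'a': 1}['b']` raises KeyError.
2. `except IndexError` does not match KeyError; skipped.
3. `except ValueError` does not match KeyError; skipped.
4. `except KeyError` matches → output = 121.
Result: 121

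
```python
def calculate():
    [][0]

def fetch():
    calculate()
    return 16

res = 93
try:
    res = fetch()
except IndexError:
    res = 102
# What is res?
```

Step-by-step execution trace:
1. res starts at 93.
2. try: `fetch()` calls `calculate()`.
3. `calculate()` evaluates `[][0]`, which raises IndexError; it propagates through fetch (uncaught).
4. `return 16` in fetch is not reached; the assignment to res does not complete.
5. `except IndexError` matches → res = 102.
Result: 102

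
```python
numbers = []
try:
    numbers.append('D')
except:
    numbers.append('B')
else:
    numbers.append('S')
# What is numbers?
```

Step-by-step execution trace:
1. try: `numbers.append('D')` → numbers = ['D']. No exception raised.
2. `except` is skipped.
3. `else` runs (try completed without exception): `numbers.append('S')` → numbers = ['D', 'S'].
Result: ['D', 'S']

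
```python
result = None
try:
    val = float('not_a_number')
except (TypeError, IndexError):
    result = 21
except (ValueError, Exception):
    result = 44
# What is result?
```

Step-by-step execution trace:
1. `val = float('not_a_number')` raises ValueError.
2. `except (TypeError, IndexError)` does not match ValueError; skipped.
3. `except (ValueError, Exception)` matches (ValueError is in the tuple) → result = 44.
Result: 44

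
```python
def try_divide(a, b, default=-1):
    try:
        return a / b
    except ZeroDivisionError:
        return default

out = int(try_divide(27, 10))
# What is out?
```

Step-by-step execution trace:
1. `try_divide(27, 10)` enters try: `return 27 / 10` → returns 2.7. No exception raised.
2. `except ZeroDivisionError` is skipped.
3. `int(2.7)` → 2 → out = 2.
Result: 2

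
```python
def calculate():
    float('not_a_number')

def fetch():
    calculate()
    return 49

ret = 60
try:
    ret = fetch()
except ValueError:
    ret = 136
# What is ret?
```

Step-by-step execution trace:
1. ret starts at 60.
2. try: `fetch()` calls `calculate()`.
3. `calculate()` evaluates `float('not_a_number')`, which raises ValueError; it propagates through fetch (uncaught).
4. `return 49` in fetch is not reached; the assignment to ret does not complete.
5. `except ValueError` matches → ret = 136.
Result: 136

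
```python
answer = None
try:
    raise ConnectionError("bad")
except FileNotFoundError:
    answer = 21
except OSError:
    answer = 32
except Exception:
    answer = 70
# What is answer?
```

Step-by-step execution trace:
1. `raise ConnectionError(...)` raises ConnectionError.
2. `except FileNotFoundError` does not match (ConnectionError is not a subclass of FileNotFoundError); skipped.
3. `except OSError` matches (ConnectionError is a subclass of OSError) → answer = 32.
4. `except Exception` is not reached.
Result: 32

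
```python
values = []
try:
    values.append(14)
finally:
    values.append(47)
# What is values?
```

Step-by-step execution trace:
1. try: `values.append(14)` → values = [14].
2. The try body completes without raising.
3. finally always runs: `values.append(47)` → values = [14, 47].
Result: [14, 47]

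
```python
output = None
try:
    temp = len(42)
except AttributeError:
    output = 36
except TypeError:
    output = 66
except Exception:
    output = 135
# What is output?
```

Step-by-step execution trace:
1. `temp = len(42)` raises TypeError.
2. `except AttributeError` does not match TypeError; skipped.
3. `except TypeError` matches → output = 66.
4. Remaining except clauses are skipped.
Result: 66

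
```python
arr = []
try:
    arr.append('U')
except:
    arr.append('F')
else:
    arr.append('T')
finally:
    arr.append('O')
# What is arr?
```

Step-by-step execution trace:
1. try: `arr.append('U')` → arr = ['U']. No exception raised.
2. `except` is skipped.
3. `else` runs: `arr.append('T')` → arr = ['U', 'T'].
4. `finally` always runs: `arr.append('O')` → arr = ['U', 'T', 'O'].
Result: ['U', 'T', 'O']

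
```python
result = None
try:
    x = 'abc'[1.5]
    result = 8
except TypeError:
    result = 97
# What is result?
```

Step-by-step execution trace:
1. `x = 'abc'[1.5]` raises TypeError.
2. `result = 8` is not reached.
3. `except TypeError` matches → result = 97.
Result: 97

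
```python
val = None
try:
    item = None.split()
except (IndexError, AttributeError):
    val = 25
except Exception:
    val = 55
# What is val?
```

Step-by-step execution trace:
1. `item = None.split()` raises AttributeError.
2. `except (IndexError, AttributeError)` matches (AttributeError is in the tuple) → val = 25.
3. `except Exception` is not reached.
Result: 25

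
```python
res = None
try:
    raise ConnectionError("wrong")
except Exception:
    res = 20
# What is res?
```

Step-by-step execution trace:
1. `raise ConnectionError(...)` raises ConnectionError.
2. `except Exception` matches (ConnectionError is a subclass of Exception) → res = 20.
Result: 20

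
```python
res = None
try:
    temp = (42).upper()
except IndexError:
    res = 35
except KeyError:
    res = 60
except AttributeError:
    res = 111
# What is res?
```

Step-by-step execution trace:
1. `temp = (42).upper()` raises AttributeError.
2. `except IndexError` does not match AttributeError; skipped.
3. `except KeyError` does not match AttributeError; skipped.
4. `except AttributeError` matches → res = 111.
Result: 111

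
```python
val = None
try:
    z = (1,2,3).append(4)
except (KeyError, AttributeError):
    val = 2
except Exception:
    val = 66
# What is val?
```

Step-by-step execution trace:
1. `z = (1,2,3).append(4)` raises AttributeError.
2. `except (KeyError, AttributeError)` matches (AttributeError is in the tuple) → val = 2.
3. `except Exception` is not reached.
Result: 2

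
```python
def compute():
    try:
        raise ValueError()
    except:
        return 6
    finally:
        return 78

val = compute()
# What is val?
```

Step-by-step execution trace:
1. `compute()` enters try: `raise ValueError()` raises ValueError.
2. bare `except` matches → `return 6` sets pending return value 6.
3. Before returning, `finally: return 78` runs and overrides the pending return.
4. compute() returns 78 → val = 78.
Result: 78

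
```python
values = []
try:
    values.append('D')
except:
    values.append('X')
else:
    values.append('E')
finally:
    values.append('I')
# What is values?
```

Step-by-step execution trace:
1. try: `values.append('D')` → values = ['D']. No exception raised.
2. `except` is skipped.
3. `else` runs: `values.append('E')` → values = ['D', 'E'].
4. `finally` always runs: `values.append('I')` → values = ['D', 'E', 'I'].
Result: ['D', 'E', 'I']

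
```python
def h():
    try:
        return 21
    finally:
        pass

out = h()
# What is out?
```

Step-by-step execution trace:
1. `h()` enters try: `return 21` sets pending return value 21.
2. Before returning, `finally: pass` runs (no effect).
3. h() returns 21 → out = 21.
Result: 21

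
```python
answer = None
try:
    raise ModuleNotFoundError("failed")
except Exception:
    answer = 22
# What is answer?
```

Step-by-step execution trace:
1. `raise ModuleNotFoundError(...)` raises ModuleNotFoundError.
2. `except Exception` matches (ModuleNotFoundError is a subclass of Exception) → answer = 22.
Result: 22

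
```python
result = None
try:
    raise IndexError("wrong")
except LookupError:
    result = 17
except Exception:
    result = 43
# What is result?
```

Step-by-step execution trace:
1. `raise IndexError(...)` raises IndexError.
2. `except LookupError` matches (IndexError is a subclass of LookupError) → result = 17.
3. `except Exception` is not reached.
Result: 17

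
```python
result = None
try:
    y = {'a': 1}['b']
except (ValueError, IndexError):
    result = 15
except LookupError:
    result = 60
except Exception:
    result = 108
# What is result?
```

Step-by-step execution trace:
1. `y = {'a': 1}['b']` raises KeyError.
2. `except (ValueError, IndexError)` does not match KeyError; skipped.
3. `except LookupError` matches (KeyError is a subclass of LookupError) → result = 60.
4. `except Exception` is not reached.
Result: 60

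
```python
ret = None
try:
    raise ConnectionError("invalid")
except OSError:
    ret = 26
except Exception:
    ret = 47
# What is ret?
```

Step-by-step execution trace:
1. `raise ConnectionError(...)` raises ConnectionError.
2. `except OSError` matches (ConnectionError is a subclass of OSError) → ret = 26.
3. `except Exception` is not reached.
Result: 26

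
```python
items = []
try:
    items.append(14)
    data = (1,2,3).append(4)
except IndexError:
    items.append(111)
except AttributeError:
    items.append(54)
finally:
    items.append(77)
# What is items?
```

Step-by-step execution trace:
1. try: `items.append(14)` → items = [14].
2. `data = (1,2,3).append(4)` raises AttributeError.
3. `except IndexError` does not match AttributeError; skipped.
4. `except AttributeError` matches → `items.append(54)` → items = [14, 54].
5. finally always runs: `items.append(77)` → items = [14, 54, 77].
Result: [14, 54, 77]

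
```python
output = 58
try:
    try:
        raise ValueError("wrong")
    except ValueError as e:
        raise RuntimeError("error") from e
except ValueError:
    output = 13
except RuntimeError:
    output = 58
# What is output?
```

Step-by-step execution trace:
1. Inner try raises ValueError; inner `except ValueError as e` catches it.
2. `raise RuntimeError(...) from e` raises RuntimeError (ValueError is attached as __cause__, but only RuntimeError is active).
3. Outer `except ValueError` does not match RuntimeError; skipped.
4. Outer `except RuntimeError` matches → output = 58.
Result: 58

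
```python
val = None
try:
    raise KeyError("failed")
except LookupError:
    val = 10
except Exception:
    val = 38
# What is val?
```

Step-by-step execution trace:
1. `raise KeyError(...)` raises KeyError.
2. `except LookupError` matches (KeyError is a subclass of LookupError) → val = 10.
3. `except Exception` is not reached.
Result: 10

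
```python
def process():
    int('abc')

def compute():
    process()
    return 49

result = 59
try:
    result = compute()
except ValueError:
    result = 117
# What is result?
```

Step-by-step execution trace:
1. result starts at 59.
2. try: `compute()` calls `process()`.
3. `process()` evaluates `int('abc')`, which raises ValueError; it propagates through compute (uncaught).
4. `return 49` in compute is not reached; the assignment to result does not complete.
5. `except ValueError` matches → result = 117.
Result: 117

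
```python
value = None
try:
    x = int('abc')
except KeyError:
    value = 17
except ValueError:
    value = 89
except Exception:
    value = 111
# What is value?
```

Step-by-step execution trace:
1. `x = int('abc')` raises ValueError.
2. `except KeyError` does not match ValueError; skipped.
3. `except ValueError` matches → value = 89.
4. Remaining except clauses are skipped.
Result: 89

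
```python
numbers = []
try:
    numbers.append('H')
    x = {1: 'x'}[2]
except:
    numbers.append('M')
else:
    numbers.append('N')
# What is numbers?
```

Step-by-step execution trace:
1. try: `numbers.append('H')` → numbers = ['H'].
2. `x = {1: 'x'}[2]` raises KeyError.
3. bare `except` matches → `numbers.append('M')` → numbers = ['H', 'M'].
4. `else` is skipped (an exception was raised).
Result: ['H', 'M']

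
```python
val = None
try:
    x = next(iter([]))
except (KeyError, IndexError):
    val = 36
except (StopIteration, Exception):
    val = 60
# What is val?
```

Step-by-step execution trace:
1. `x = next(iter([]))` raises StopIteration.
2. `except (KeyError, IndexError)` does not match StopIteration; skipped.
3. `except (StopIteration, Exception)` matches (StopIteration is in the tuple) → val = 60.
Result: 60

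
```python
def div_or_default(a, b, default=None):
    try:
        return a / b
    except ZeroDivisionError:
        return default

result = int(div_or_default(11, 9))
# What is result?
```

Step-by-step execution trace:
1. `div_or_default(11, 9)` enters try: `return 11 / 9` → returns 1.2222222222222223. No exception raised.
2. `except ZeroDivisionError` is skipped.
3. `int(1.2222222222222223)` → 1 → result = 1.
Result: 1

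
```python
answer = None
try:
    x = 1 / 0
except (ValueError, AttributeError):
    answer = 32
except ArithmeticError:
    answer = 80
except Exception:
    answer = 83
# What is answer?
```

Step-by-step execution trace:
1. `x = 1 / 0` raises ZeroDivisionError.
2. `except (ValueError, AttributeError)` does not match ZeroDivisionError; skipped.
3. `except ArithmeticError` matches (ZeroDivisionError is a subclass of ArithmeticError) → answer = 80.
4. `except Exception` is not reached.
Result: 80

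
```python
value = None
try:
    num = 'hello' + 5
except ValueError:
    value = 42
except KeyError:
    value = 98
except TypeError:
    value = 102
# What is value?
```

Step-by-step execution trace:
1. `num = 'hello' + 5` raises TypeError.
2. `except ValueError` does not match TypeError; skipped.
3. `except KeyError` does not match TypeError; skipped.
4. `except TypeError` matches → value = 102.
Result: 102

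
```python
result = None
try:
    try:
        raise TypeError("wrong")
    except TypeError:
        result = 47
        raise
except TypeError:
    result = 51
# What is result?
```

Step-by-step execution trace:
1. Inner try: `raise TypeError("wrong")` raises TypeError.
2. Inner `except TypeError` matches → result = 47.
3. bare `raise` re-raises the same TypeError.
4. Outer `except TypeError` matches → result = 51.
Result: 51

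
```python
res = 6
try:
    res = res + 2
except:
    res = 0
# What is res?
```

Step-by-step execution trace:
1. res starts at 6.
2. try: `res = res + 2` → res = 8. No exception raised.
3. `except` is skipped.
Result: 8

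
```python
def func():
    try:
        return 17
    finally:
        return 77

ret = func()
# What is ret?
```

Step-by-step execution trace:
1. `func()` enters try: `return 17` sets pending return value 17.
2. Before returning, `finally: return 77` runs and overrides the pending return.
3. func() returns 77 → ret = 77.
Result: 77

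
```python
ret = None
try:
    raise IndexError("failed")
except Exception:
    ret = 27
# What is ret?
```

Step-by-step execution trace:
1. `raise IndexError(...)` raises IndexError.
2. `except Exception` matches (IndexError is a subclass of Exception) → ret = 27.
Result: 27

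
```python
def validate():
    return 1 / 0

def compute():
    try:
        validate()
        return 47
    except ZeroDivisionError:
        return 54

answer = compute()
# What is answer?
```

Step-by-step execution trace:
1. `compute()` calls `validate()`.
2. `validate()` evaluates `1 / 0`, which raises ZeroDivisionError; it propagates to the caller.
3. `return 47` is not reached.
4. `except ZeroDivisionError` in compute matches → returns 54.
5. answer = 54.
Result: 54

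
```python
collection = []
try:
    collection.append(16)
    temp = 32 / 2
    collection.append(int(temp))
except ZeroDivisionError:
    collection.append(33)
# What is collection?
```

Step-by-step execution trace:
1. try: `collection.append(16)` → collection = [16].
2. `temp = 32 / 2` → temp = 16.0. No exception raised.
3. `collection.append(int(temp))` → collection = [16, 16].
4. `except ZeroDivisionError` is skipped (no exception was raised).
Result: [16, 16]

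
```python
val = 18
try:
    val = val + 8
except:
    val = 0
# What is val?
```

Step-by-step execution trace:
1. val starts at 18.
2. try: `val = val + 8` → val = 26. No exception raised.
3. `except` is skipped.
Result: 26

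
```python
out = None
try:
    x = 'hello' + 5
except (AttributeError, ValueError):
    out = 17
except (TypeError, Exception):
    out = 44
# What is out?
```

Step-by-step execution trace:
1. `x = 'hello' + 5` raises TypeError.
2. `except (AttributeError, ValueError)` does not match TypeError; skipped.
3. `except (TypeError, Exception)` matches (TypeError is in the tuple) → out = 44.
Result: 44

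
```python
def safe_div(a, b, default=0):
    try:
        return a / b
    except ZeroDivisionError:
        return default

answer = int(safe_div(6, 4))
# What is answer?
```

Step-by-step execution trace:
1. `safe_div(6, 4)` enters try: `return 6 / 4` → returns 1.5. No exception raised.
2. `except ZeroDivisionError` is skipped.
3. `int(1.5)` → 1 → answer = 1.
Result: 1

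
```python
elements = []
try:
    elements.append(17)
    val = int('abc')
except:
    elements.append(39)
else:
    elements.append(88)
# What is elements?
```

Step-by-step execution trace:
1. try: `elements.append(17)` → elements = [17].
2. `val = int('abc')` raises ValueError.
3. bare `except` matches → `elements.append(39)` → elements = [17, 39].
4. `else` is skipped (an exception was raised).
Result: [17, 39]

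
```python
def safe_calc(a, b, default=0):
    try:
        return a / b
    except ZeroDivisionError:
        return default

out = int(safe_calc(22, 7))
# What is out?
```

Step-by-step execution trace:
1. `safe_calc(22, 7)` enters try: `return 22 / 7` → returns 3.142857142857143. No exception raised.
2. `except ZeroDivisionError` is skipped.
3. `int(3.142857142857143)` → 3 → out = 3.
Result: 3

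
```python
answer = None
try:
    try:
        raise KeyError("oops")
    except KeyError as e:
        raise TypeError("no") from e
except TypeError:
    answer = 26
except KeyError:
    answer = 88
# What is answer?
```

Step-by-step execution trace:
1. Inner try raises KeyError; inner `except KeyError as e` catches it.
2. `raise TypeError(...) from e` raises TypeError (KeyError is attached as __cause__, but only TypeError is active).
3. Outer `except TypeError` matches → answer = 26.
4. `except KeyError` is not reached.
Result: 26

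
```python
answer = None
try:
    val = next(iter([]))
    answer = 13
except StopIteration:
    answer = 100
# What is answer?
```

Step-by-step execution trace:
1. `val = next(iter([]))` raises StopIteration.
2. `answer = 13` is not reached.
3. `except StopIteration` matches → answer = 100.
Result: 100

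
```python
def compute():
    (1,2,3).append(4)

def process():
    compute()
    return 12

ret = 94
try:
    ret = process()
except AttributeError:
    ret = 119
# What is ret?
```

Step-by-step execution trace:
1. ret starts at 94.
2. try: `process()` calls `compute()`.
3. `compute()` evaluates `(1,2,3).append(4)`, which raises AttributeError; it propagates through process (uncaught).
4. `return 12` in process is not reached; the assignment to ret does not complete.
5. `except AttributeError` matches → ret = 119.
Result: 119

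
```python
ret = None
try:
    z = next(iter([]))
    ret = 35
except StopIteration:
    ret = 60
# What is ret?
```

Step-by-step execution trace:
1. `z = next(iter([]))` raises StopIteration.
2. `ret = 35` is not reached.
3. `except StopIteration` matches → ret = 60.
Result: 60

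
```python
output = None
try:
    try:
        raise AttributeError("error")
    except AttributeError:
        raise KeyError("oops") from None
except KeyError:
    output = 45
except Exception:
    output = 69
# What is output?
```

Step-by-step execution trace:
1. Inner try raises AttributeError; inner `except AttributeError` catches it.
2. `raise KeyError(...) from None` raises KeyError (from None suppresses __context__, but the active exception is still KeyError).
3. Outer `except KeyError` matches → output = 45.
4. `except Exception` is not reached.
Result: 45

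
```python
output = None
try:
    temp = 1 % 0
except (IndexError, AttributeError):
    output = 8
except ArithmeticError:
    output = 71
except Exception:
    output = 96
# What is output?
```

Step-by-step execution trace:
1. `temp = 1 % 0` raises ZeroDivisionError.
2. `except (IndexError, AttributeError)` does not match ZeroDivisionError; skipped.
3. `except ArithmeticError` matches (ZeroDivisionError is a subclass of ArithmeticError) → output = 71.
4. `except Exception` is not reached.
Result: 71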